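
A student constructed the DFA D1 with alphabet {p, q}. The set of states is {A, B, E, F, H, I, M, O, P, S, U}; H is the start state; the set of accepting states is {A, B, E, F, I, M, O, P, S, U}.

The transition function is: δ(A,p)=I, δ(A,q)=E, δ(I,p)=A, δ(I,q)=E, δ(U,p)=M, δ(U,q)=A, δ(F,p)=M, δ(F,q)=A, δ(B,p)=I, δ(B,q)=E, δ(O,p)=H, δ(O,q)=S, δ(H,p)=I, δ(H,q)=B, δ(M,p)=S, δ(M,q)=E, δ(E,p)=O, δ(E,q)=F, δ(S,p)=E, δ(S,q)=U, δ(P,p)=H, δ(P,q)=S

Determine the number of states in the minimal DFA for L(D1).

7

First remove the unreachable states {P}; 10 states remain.
P0 = {A,B,E,F,I,M,O,S,U} | {H}.
Split {A,B,E,F,I,M,O,S,U} by δ(·,p) → {A,B,E,F,I,M,S,U} and {O}.
Split {A,B,E,F,I,M,S,U} by δ(·,p) → {A,B,F,I,M,S,U} and {E}.
Refine {A,B,F,I,M,S,U} on symbol p: members go to different blocks, giving {A,B,F,I,M,U} and {S}.
On input p, block {A,B,F,I,M,U} splits into {A,B,F,I,U} and {M}.
Split {A,B,F,I,U} by δ(·,p) → {A,B,I} and {F,U}.
Stable partition: {A,B,I} | {H} | {O} | {E} | {S} | {M} | {F,U} — 7 equivalence classes.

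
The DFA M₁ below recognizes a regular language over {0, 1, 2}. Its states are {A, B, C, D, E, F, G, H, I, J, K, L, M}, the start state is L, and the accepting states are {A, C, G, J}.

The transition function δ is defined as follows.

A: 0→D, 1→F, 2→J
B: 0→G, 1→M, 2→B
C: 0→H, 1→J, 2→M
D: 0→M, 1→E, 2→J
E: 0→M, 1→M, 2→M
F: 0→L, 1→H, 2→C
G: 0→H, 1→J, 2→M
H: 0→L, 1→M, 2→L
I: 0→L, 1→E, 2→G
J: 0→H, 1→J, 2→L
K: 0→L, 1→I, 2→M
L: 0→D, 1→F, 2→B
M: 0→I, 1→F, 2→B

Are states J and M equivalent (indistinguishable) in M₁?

No

First remove the unreachable states {A,K}; 11 states remain.
Start with accepting vs non-accepting: {C,G,J} | {B,D,E,F,H,I,L,M}.
Split {B,D,E,F,H,I,L,M} by δ(·,0) → {D,E,F,H,I,L,M} and {B}.
Refine {D,E,F,H,I,L,M} on symbol 2: members go to different blocks, giving {D,F,I} and {E,H} and {L,M}.
No further refinement is possible. Final partition (5 blocks): {C,G,J} | {D,F,I} | {B} | {E,H} | {L,M}.
J and M end up in different blocks, so they are distinguishable. For instance, the string 'ε' is accepted from only J.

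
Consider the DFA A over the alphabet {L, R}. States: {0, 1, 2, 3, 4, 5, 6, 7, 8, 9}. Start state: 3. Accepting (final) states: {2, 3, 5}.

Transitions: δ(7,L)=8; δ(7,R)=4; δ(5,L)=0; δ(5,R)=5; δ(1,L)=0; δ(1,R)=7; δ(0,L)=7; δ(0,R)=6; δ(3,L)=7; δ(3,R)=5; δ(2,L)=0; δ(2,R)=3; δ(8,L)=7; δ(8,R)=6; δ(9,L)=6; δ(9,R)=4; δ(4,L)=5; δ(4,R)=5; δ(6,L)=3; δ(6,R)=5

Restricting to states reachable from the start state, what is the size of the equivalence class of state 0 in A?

Reachable states from the start: {0,3,4,5,6,7,8}. Unreachable: {1,2,9} — drop them.
P0 = {3,5} | {0,4,6,7,8}.
Split {0,4,6,7,8} by δ(·,L) → {0,7,8} and {4,6}.
No further refinement is possible. Final partition (3 blocks): {3,5} | {0,7,8} | {4,6}.
State 0 belongs to the block {0,7,8}, which has 3 states.

3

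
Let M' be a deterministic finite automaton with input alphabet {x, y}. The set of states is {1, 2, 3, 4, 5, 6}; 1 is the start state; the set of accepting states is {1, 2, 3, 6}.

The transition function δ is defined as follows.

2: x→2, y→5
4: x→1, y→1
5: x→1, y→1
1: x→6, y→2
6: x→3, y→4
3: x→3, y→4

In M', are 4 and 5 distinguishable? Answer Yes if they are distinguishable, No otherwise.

No

P0 = {1,2,3,6} | {4,5}.
Refine {1,2,3,6} on symbol y: members go to different blocks, giving {2,3,6} and {1}.
The partition is now stable with 3 blocks: {2,3,6} | {4,5} | {1}.
4 and 5 lie in the same block of the stable partition, so they are equivalent — no string distinguishes them.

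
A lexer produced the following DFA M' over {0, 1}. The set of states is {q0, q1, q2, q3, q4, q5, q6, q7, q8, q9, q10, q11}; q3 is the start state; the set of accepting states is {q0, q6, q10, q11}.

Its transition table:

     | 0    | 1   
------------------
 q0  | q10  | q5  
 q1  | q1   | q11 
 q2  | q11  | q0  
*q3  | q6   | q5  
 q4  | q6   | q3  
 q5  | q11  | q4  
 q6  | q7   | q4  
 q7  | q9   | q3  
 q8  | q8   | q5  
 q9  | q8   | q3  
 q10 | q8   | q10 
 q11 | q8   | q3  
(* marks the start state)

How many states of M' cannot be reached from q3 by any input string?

4

No path from q3 leads to q0, q1, q2, q10; the other 8 states are all reachable.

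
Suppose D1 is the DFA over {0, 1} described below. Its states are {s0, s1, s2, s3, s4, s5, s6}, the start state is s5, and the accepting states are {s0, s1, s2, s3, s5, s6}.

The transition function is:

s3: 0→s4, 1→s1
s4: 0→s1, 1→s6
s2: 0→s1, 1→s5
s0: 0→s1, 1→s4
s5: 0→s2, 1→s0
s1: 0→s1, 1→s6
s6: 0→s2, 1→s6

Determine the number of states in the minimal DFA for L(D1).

First remove the unreachable states {s3}; 6 states remain.
P0 = {s0,s1,s2,s5,s6} | {s4}.
Split {s0,s1,s2,s5,s6} by δ(·,1) → {s1,s2,s5,s6} and {s0}.
On input 1, block {s1,s2,s5,s6} splits into {s1,s2,s6} and {s5}.
Split {s1,s2,s6} by δ(·,1) → {s1,s6} and {s2}.
Split {s1,s6} by δ(·,0) → {s1} and {s6}.
Stable partition: {s1} | {s4} | {s0} | {s5} | {s2} | {s6} — 6 equivalence classes.

6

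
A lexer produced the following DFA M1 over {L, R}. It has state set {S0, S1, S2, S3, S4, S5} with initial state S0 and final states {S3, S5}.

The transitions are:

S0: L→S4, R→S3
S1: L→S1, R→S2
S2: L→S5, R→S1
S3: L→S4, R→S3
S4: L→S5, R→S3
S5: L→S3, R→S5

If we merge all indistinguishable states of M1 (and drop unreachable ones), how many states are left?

4

Reachable states from the start: {S0,S3,S4,S5}. Unreachable: {S1,S2} — drop them.
Initial partition by acceptance: {S3,S5} | {S0,S4}.
Split {S3,S5} by δ(·,L) → {S3} and {S5}.
On input L, block {S0,S4} splits into {S0} and {S4}.
No further refinement is possible. Final partition (4 blocks): {S3} | {S0} | {S5} | {S4}.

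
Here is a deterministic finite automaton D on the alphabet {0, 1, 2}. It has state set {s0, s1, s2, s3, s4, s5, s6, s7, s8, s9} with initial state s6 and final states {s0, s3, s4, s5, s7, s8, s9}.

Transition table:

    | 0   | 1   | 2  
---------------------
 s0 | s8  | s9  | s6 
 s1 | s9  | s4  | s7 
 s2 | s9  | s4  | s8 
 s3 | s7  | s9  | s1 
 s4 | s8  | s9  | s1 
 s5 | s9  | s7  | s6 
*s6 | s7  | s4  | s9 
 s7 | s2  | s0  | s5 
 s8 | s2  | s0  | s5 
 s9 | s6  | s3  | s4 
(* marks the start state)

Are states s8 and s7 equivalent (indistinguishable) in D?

Initial partition by acceptance: {s0,s3,s4,s5,s7,s8,s9} | {s1,s2,s6}.
On input 0, block {s0,s3,s4,s5,s7,s8,s9} splits into {s0,s3,s4,s5} and {s7,s8,s9}.
Stable partition: {s0,s3,s4,s5} | {s1,s2,s6} | {s7,s8,s9} — 3 equivalence classes.
s8 and s7 lie in the same block of the stable partition, so they are equivalent — no string distinguishes them.

Yes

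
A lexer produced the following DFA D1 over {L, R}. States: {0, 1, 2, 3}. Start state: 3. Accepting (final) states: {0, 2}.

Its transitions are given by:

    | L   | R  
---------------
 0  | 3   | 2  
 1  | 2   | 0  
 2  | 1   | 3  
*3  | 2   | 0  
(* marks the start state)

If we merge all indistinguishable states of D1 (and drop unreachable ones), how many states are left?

Every state is reachable, so we keep all 4.
Initial partition by acceptance: {0,2} | {1,3}.
On input R, block {0,2} splits into {0} and {2}.
No further refinement is possible. Final partition (3 blocks): {0} | {1,3} | {2}.

3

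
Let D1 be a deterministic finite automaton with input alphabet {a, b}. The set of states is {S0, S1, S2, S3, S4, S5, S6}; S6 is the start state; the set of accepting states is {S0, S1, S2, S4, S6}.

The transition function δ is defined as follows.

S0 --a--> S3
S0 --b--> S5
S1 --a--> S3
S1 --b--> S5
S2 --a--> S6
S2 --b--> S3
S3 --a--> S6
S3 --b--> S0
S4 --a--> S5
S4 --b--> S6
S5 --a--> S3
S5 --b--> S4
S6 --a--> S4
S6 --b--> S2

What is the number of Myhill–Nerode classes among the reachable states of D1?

6

First remove the unreachable states {S1}; 6 states remain.
Initial partition by acceptance: {S0,S2,S4,S6} | {S3,S5}.
On input a, block {S0,S2,S4,S6} splits into {S0,S4} and {S2,S6}.
Refine {S0,S4} on symbol b: members go to different blocks, giving {S0} and {S4}.
Refine {S3,S5} on symbol a: members go to different blocks, giving {S3} and {S5}.
On input a, block {S2,S6} splits into {S2} and {S6}.
No further refinement is possible. Final partition (6 blocks): {S0} | {S3} | {S2} | {S4} | {S5} | {S6}.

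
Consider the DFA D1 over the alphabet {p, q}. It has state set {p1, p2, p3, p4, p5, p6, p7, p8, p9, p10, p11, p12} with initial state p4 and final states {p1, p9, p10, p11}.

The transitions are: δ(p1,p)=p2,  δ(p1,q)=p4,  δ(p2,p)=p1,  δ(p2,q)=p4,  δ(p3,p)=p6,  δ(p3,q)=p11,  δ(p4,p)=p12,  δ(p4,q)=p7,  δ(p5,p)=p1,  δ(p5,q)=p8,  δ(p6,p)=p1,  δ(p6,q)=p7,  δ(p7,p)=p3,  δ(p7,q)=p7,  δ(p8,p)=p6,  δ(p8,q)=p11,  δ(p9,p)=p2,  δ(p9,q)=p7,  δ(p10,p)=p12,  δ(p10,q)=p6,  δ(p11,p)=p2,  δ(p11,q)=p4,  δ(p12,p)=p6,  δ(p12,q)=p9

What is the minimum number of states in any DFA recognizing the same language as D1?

States {p5,p8,p10} cannot be reached from the start state, so discard them.
P0 = {p1,p9,p11} | {p2,p3,p4,p6,p7,p12}.
On input p, block {p2,p3,p4,p6,p7,p12} splits into {p3,p4,p7,p12} and {p2,p6}.
Split {p3,p4,p7,p12} by δ(·,p) → {p3,p12} and {p4,p7}.
The partition is now stable with 4 blocks: {p1,p9,p11} | {p3,p12} | {p2,p6} | {p4,p7}.

4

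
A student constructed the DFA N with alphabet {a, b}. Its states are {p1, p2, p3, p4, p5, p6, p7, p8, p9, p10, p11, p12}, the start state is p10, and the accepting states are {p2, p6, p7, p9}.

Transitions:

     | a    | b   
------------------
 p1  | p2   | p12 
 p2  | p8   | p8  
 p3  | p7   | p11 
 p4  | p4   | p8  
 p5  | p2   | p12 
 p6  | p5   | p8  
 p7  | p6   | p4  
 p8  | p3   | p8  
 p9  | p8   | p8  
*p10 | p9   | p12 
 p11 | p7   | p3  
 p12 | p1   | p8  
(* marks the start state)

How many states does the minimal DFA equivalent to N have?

All states are reachable from the start state.
Start with accepting vs non-accepting: {p2,p6,p7,p9} | {p1,p3,p4,p5,p8,p10,p11,p12}.
On input a, block {p2,p6,p7,p9} splits into {p2,p6,p9} and {p7}.
Split {p1,p3,p4,p5,p8,p10,p11,p12} by δ(·,a) → {p1,p5,p10} and {p4,p8,p12} and {p3,p11}.
Split {p2,p6,p9} by δ(·,a) → {p2,p9} and {p6}.
On input a, block {p4,p8,p12} splits into {p4} and {p8} and {p12}.
Stable partition: {p2,p9} | {p1,p5,p10} | {p7} | {p4} | {p3,p11} | {p6} | {p8} | {p12} — 8 equivalence classes.

8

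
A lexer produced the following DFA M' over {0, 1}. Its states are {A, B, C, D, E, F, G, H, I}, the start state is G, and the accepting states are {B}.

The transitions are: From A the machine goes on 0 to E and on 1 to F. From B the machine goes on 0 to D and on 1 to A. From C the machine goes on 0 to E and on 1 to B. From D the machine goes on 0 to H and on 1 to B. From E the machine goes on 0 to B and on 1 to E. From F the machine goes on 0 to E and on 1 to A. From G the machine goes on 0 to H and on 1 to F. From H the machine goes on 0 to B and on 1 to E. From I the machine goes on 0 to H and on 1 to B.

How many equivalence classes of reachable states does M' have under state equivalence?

Reachable states from the start: {A,B,D,E,F,G,H}. Unreachable: {C,I} — drop them.
Start with accepting vs non-accepting: {B} | {A,D,E,F,G,H}.
Refine {A,D,E,F,G,H} on symbol 0: members go to different blocks, giving {A,D,F,G} and {E,H}.
Refine {A,D,F,G} on symbol 1: members go to different blocks, giving {A,F,G} and {D}.
Stable partition: {B} | {A,F,G} | {E,H} | {D} — 4 equivalence classes.

4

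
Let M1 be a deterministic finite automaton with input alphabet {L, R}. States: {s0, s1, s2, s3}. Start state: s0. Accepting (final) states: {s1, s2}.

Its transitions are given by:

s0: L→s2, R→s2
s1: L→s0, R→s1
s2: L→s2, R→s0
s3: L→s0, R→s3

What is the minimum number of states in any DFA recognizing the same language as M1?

First remove the unreachable states {s1,s3}; 2 states remain.
P0 = {s2} | {s0}.
The partition is now stable with 2 blocks: {s2} | {s0}.

2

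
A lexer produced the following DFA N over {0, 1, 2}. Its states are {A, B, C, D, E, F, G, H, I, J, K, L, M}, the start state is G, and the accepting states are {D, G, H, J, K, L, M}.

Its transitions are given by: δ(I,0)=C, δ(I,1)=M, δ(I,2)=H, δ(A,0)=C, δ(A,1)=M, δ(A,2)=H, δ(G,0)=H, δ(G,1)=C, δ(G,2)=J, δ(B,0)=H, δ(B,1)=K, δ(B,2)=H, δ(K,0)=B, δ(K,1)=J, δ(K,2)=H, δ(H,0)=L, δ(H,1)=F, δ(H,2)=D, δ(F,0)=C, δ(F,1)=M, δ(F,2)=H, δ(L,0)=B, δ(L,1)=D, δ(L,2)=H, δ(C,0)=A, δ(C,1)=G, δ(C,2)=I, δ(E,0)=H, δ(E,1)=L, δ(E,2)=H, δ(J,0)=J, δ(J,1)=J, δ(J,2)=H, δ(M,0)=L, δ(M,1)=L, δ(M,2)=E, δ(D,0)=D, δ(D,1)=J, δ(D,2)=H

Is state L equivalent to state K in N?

Yes

Every state is reachable, so we keep all 13.
Start with accepting vs non-accepting: {D,G,H,J,K,L,M} | {A,B,C,E,F,I}.
Refine {D,G,H,J,K,L,M} on symbol 0: members go to different blocks, giving {D,G,H,J,M} and {K,L}.
Refine {D,G,H,J,M} on symbol 0: members go to different blocks, giving {D,G,J} and {H,M}.
On input 0, block {D,G,J} splits into {D,J} and {G}.
On input 0, block {A,B,C,E,F,I} splits into {A,C,F,I} and {B,E}.
Refine {A,C,F,I} on symbol 1: members go to different blocks, giving {A,F,I} and {C}.
Split {H,M} by δ(·,1) → {H} and {M}.
Stable partition: {D,J} | {A,F,I} | {K,L} | {H} | {G} | {B,E} | {C} | {M} — 8 equivalence classes.
L and K lie in the same block of the stable partition, so they are equivalent — no string distinguishes them.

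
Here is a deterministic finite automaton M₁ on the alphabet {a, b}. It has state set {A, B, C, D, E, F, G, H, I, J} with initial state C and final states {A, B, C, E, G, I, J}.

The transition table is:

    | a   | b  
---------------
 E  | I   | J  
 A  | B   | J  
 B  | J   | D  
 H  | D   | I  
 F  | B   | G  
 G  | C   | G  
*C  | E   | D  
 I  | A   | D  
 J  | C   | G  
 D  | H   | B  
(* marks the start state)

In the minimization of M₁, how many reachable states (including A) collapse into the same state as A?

First remove the unreachable states {F}; 9 states remain.
P0 = {A,B,C,E,G,I,J} | {D,H}.
Split {A,B,C,E,G,I,J} by δ(·,b) → {A,E,G,J} and {B,C,I}.
Stable partition: {A,E,G,J} | {D,H} | {B,C,I} — 3 equivalence classes.
State A belongs to the block {A,E,G,J}, which has 4 states.

4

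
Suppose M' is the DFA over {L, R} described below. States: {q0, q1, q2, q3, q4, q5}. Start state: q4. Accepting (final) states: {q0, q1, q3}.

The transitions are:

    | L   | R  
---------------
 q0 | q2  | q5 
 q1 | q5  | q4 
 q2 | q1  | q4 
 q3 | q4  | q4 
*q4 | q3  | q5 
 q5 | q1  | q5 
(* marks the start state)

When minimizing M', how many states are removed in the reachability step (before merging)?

No path from q4 leads to q0, q2; the other 4 states are all reachable.

2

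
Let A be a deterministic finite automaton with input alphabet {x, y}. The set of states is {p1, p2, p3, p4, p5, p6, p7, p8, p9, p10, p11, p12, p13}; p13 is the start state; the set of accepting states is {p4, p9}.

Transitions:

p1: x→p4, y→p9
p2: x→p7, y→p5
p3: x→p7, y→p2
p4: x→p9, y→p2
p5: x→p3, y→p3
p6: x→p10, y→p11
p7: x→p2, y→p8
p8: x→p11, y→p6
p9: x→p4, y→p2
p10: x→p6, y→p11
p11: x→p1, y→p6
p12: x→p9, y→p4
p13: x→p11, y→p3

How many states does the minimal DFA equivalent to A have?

Reachable states from the start: {p1,p2,p3,p4,p5,p6,p7,p8,p9,p10,p11,p13}. Unreachable: {p12} — drop them.
P0 = {p4,p9} | {p1,p2,p3,p5,p6,p7,p8,p10,p11,p13}.
On input x, block {p1,p2,p3,p5,p6,p7,p8,p10,p11,p13} splits into {p2,p3,p5,p6,p7,p8,p10,p11,p13} and {p1}.
Refine {p2,p3,p5,p6,p7,p8,p10,p11,p13} on symbol x: members go to different blocks, giving {p2,p3,p5,p6,p7,p8,p10,p13} and {p11}.
Split {p2,p3,p5,p6,p7,p8,p10,p13} by δ(·,x) → {p2,p3,p5,p6,p7,p10} and {p8,p13}.
Split {p2,p3,p5,p6,p7,p10} by δ(·,y) → {p2,p3,p5} and {p6,p10} and {p7}.
Split {p2,p3,p5} by δ(·,x) → {p2,p3} and {p5}.
Refine {p2,p3} on symbol y: members go to different blocks, giving {p2} and {p3}.
On input y, block {p8,p13} splits into {p8} and {p13}.
Stable partition: {p4,p9} | {p2} | {p1} | {p11} | {p8} | {p6,p10} | {p7} | {p5} | {p3} | {p13} — 10 equivalence classes.

10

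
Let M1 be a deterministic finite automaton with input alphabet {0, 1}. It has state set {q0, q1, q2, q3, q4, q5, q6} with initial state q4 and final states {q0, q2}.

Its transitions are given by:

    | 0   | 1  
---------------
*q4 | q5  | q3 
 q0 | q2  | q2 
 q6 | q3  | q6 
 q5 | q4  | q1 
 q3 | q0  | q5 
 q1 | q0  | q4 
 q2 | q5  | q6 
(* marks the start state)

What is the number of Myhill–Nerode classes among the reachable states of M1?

5

Every state is reachable, so we keep all 7.
Start with accepting vs non-accepting: {q0,q2} | {q1,q3,q4,q5,q6}.
Refine {q0,q2} on symbol 0: members go to different blocks, giving {q0} and {q2}.
On input 0, block {q1,q3,q4,q5,q6} splits into {q4,q5,q6} and {q1,q3}.
Refine {q4,q5,q6} on symbol 0: members go to different blocks, giving {q4,q5} and {q6}.
No further refinement is possible. Final partition (5 blocks): {q0} | {q4,q5} | {q2} | {q1,q3} | {q6}.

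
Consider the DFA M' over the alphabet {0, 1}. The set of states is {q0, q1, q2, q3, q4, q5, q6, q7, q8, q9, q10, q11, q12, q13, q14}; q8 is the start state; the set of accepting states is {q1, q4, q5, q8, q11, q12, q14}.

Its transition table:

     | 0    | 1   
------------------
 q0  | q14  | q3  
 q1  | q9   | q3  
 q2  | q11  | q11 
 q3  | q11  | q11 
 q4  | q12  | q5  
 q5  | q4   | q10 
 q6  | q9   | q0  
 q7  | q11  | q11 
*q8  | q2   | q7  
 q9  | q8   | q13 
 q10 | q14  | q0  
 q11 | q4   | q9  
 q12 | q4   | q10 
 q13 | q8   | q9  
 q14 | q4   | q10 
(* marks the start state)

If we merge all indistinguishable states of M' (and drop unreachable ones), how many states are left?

First remove the unreachable states {q1,q6}; 13 states remain.
Initial partition by acceptance: {q4,q5,q8,q11,q12,q14} | {q0,q2,q3,q7,q9,q10,q13}.
Refine {q4,q5,q8,q11,q12,q14} on symbol 0: members go to different blocks, giving {q4,q5,q11,q12,q14} and {q8}.
Refine {q4,q5,q11,q12,q14} on symbol 1: members go to different blocks, giving {q5,q11,q12,q14} and {q4}.
Refine {q0,q2,q3,q7,q9,q10,q13} on symbol 0: members go to different blocks, giving {q0,q2,q3,q7,q10} and {q9,q13}.
On input 1, block {q5,q11,q12,q14} splits into {q5,q12,q14} and {q11}.
On input 0, block {q0,q2,q3,q7,q10} splits into {q2,q3,q7} and {q0,q10}.
Refine {q0,q10} on symbol 1: members go to different blocks, giving {q0} and {q10}.
Stable partition: {q5,q12,q14} | {q2,q3,q7} | {q8} | {q4} | {q9,q13} | {q11} | {q0} | {q10} — 8 equivalence classes.

8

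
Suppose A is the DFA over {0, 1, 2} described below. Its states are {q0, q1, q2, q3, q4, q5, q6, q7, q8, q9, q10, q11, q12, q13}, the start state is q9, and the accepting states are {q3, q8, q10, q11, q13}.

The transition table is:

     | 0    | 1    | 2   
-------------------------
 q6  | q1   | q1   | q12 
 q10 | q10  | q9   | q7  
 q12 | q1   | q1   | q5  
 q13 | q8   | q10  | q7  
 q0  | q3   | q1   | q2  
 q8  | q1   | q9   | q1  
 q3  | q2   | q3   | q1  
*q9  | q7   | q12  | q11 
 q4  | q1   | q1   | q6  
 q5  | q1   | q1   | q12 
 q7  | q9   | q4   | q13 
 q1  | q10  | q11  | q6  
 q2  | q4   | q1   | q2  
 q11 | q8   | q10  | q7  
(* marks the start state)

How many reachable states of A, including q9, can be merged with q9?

2

Reachable states from the start: {q1,q4,q5,q6,q7,q8,q9,q10,q11,q12,q13}. Unreachable: {q0,q2,q3} — drop them.
Initial partition by acceptance: {q8,q10,q11,q13} | {q1,q4,q5,q6,q7,q9,q12}.
Refine {q8,q10,q11,q13} on symbol 0: members go to different blocks, giving {q10,q11,q13} and {q8}.
Refine {q10,q11,q13} on symbol 0: members go to different blocks, giving {q11,q13} and {q10}.
On input 0, block {q1,q4,q5,q6,q7,q9,q12} splits into {q4,q5,q6,q7,q9,q12} and {q1}.
Split {q4,q5,q6,q7,q9,q12} by δ(·,0) → {q4,q5,q6,q12} and {q7,q9}.
The partition is now stable with 6 blocks: {q11,q13} | {q4,q5,q6,q12} | {q8} | {q10} | {q1} | {q7,q9}.
State q9 belongs to the block {q7,q9}, which has 2 states.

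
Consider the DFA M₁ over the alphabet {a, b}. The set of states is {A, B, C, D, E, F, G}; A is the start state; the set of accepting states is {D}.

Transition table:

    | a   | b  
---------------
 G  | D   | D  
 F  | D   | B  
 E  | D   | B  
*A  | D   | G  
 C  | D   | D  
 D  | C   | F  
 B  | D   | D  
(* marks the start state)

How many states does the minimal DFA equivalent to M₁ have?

Reachable states from the start: {A,B,C,D,F,G}. Unreachable: {E} — drop them.
Initial partition by acceptance: {D} | {A,B,C,F,G}.
Split {A,B,C,F,G} by δ(·,b) → {B,C,G} and {A,F}.
The partition is now stable with 3 blocks: {D} | {B,C,G} | {A,F}.

3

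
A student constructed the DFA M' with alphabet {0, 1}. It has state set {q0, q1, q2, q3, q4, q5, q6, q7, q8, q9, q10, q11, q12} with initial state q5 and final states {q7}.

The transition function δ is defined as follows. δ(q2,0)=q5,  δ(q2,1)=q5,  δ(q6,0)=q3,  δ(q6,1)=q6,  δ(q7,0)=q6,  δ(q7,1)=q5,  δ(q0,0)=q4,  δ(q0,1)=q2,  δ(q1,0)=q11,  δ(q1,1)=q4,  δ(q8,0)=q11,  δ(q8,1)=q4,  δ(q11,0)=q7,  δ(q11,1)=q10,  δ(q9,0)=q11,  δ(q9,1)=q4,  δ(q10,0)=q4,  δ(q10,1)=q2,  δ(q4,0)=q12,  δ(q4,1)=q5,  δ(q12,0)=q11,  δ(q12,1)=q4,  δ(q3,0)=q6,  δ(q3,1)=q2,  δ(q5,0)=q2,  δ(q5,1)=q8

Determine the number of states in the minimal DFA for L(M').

9

Reachable states from the start: {q2,q3,q4,q5,q6,q7,q8,q10,q11,q12}. Unreachable: {q0,q1,q9} — drop them.
P0 = {q7} | {q2,q3,q4,q5,q6,q8,q10,q11,q12}.
On input 0, block {q2,q3,q4,q5,q6,q8,q10,q11,q12} splits into {q2,q3,q4,q5,q6,q8,q10,q12} and {q11}.
Split {q2,q3,q4,q5,q6,q8,q10,q12} by δ(·,0) → {q2,q3,q4,q5,q6,q10} and {q8,q12}.
On input 0, block {q2,q3,q4,q5,q6,q10} splits into {q2,q3,q5,q6,q10} and {q4}.
Refine {q2,q3,q5,q6,q10} on symbol 0: members go to different blocks, giving {q2,q3,q5,q6} and {q10}.
Refine {q2,q3,q5,q6} on symbol 1: members go to different blocks, giving {q2,q3,q6} and {q5}.
On input 0, block {q2,q3,q6} splits into {q3,q6} and {q2}.
Refine {q3,q6} on symbol 1: members go to different blocks, giving {q3} and {q6}.
No further refinement is possible. Final partition (9 blocks): {q7} | {q3} | {q11} | {q8,q12} | {q4} | {q10} | {q5} | {q2} | {q6}.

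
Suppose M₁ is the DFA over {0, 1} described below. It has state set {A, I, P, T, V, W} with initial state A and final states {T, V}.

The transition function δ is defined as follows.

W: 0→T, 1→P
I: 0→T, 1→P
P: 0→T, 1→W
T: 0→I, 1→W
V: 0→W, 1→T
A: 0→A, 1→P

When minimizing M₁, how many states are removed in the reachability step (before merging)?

1

BFS from A reaches {A, I, P, T, W}; the 1 state(s) V are never visited.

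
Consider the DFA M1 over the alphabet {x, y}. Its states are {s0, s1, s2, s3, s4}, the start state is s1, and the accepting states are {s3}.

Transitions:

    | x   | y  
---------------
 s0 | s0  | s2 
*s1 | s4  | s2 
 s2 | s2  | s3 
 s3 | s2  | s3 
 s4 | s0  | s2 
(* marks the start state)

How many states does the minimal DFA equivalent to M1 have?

3

Every state is reachable, so we keep all 5.
Start with accepting vs non-accepting: {s3} | {s0,s1,s2,s4}.
On input y, block {s0,s1,s2,s4} splits into {s0,s1,s4} and {s2}.
The partition is now stable with 3 blocks: {s3} | {s0,s1,s4} | {s2}.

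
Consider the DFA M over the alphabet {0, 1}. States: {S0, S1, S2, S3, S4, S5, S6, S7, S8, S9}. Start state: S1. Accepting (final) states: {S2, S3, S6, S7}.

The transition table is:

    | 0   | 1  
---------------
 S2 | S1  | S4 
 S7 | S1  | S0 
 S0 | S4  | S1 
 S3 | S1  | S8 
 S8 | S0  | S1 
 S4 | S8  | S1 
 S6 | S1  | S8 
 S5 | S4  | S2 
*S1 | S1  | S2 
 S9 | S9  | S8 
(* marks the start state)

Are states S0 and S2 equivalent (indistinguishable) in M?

No

First remove the unreachable states {S3,S5,S6,S7,S9}; 5 states remain.
Initial partition by acceptance: {S2} | {S0,S1,S4,S8}.
Refine {S0,S1,S4,S8} on symbol 1: members go to different blocks, giving {S0,S4,S8} and {S1}.
Stable partition: {S2} | {S0,S4,S8} | {S1} — 3 equivalence classes.
S0 and S2 end up in different blocks, so they are distinguishable. For instance, the string 'ε' is accepted from only S2.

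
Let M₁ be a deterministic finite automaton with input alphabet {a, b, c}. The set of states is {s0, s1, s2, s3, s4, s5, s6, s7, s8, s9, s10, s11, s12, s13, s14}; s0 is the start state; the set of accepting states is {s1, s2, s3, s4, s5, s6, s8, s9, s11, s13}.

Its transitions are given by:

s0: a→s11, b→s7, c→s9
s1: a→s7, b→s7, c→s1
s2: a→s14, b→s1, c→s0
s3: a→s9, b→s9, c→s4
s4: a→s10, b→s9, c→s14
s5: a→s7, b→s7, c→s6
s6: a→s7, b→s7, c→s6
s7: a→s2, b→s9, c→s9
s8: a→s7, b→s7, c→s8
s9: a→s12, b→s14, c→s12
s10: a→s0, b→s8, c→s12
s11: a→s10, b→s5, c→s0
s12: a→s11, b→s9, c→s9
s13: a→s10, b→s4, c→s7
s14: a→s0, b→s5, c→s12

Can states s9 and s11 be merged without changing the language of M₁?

No

First remove the unreachable states {s3,s4,s13}; 12 states remain.
Initial partition by acceptance: {s1,s2,s5,s6,s8,s9,s11} | {s0,s7,s10,s12,s14}.
On input b, block {s1,s2,s5,s6,s8,s9,s11} splits into {s1,s5,s6,s8,s9} and {s2,s11}.
Split {s1,s5,s6,s8,s9} by δ(·,c) → {s1,s5,s6,s8} and {s9}.
On input a, block {s0,s7,s10,s12,s14} splits into {s0,s7,s12} and {s10,s14}.
On input b, block {s0,s7,s12} splits into {s7,s12} and {s0}.
Stable partition: {s1,s5,s6,s8} | {s7,s12} | {s2,s11} | {s9} | {s10,s14} | {s0} — 6 equivalence classes.
s9 and s11 end up in different blocks, so they are distinguishable. For instance, the string 'b' is accepted from only s11.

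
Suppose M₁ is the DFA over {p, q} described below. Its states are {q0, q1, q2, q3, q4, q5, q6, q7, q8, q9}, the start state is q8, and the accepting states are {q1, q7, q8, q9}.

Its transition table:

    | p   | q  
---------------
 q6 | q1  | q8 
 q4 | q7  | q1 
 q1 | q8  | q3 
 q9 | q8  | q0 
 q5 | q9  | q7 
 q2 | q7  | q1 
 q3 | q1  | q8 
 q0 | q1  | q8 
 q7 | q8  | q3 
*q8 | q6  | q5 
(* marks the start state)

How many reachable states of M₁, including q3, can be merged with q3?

3

Reachable states from the start: {q0,q1,q3,q5,q6,q7,q8,q9}. Unreachable: {q2,q4} — drop them.
Initial partition by acceptance: {q1,q7,q8,q9} | {q0,q3,q5,q6}.
Split {q1,q7,q8,q9} by δ(·,p) → {q1,q7,q9} and {q8}.
Refine {q0,q3,q5,q6} on symbol q: members go to different blocks, giving {q0,q3,q6} and {q5}.
Stable partition: {q1,q7,q9} | {q0,q3,q6} | {q8} | {q5} — 4 equivalence classes.
State q3 belongs to the block {q0,q3,q6}, which has 3 states.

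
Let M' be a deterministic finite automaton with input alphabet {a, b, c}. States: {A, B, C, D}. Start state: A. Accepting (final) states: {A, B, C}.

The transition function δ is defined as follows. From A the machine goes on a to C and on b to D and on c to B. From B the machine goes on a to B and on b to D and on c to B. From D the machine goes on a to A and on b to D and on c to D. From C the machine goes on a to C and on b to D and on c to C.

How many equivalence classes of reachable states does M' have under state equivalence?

Initial partition by acceptance: {A,B,C} | {D}.
The partition is now stable with 2 blocks: {A,B,C} | {D}.

2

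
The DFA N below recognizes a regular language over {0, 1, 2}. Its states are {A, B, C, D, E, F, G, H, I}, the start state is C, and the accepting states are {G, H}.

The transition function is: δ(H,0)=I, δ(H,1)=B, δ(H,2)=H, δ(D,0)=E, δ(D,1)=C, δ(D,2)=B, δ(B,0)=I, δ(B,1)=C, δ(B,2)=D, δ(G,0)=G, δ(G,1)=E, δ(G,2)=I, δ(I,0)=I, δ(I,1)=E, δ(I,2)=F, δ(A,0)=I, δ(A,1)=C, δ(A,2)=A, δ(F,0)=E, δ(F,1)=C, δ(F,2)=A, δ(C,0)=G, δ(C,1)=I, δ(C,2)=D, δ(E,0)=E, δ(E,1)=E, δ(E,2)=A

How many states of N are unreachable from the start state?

1

BFS from C reaches {A, B, C, D, E, F, G, I}; the 1 state(s) H are never visited.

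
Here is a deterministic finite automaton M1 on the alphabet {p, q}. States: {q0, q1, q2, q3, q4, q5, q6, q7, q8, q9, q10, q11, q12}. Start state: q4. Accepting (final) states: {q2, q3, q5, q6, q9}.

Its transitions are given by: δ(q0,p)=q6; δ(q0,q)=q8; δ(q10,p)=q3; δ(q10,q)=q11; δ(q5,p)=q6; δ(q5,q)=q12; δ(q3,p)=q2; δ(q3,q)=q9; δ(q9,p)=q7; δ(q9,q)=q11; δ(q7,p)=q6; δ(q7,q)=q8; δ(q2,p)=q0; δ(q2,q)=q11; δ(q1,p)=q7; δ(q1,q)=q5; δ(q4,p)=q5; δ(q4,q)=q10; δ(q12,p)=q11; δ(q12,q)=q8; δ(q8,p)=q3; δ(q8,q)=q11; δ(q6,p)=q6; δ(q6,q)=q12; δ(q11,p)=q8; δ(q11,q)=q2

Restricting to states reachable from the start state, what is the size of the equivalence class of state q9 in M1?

2

First remove the unreachable states {q1}; 12 states remain.
P0 = {q2,q3,q5,q6,q9} | {q0,q4,q7,q8,q10,q11,q12}.
Split {q2,q3,q5,q6,q9} by δ(·,p) → {q3,q5,q6} and {q2,q9}.
On input p, block {q3,q5,q6} splits into {q5,q6} and {q3}.
On input p, block {q0,q4,q7,q8,q10,q11,q12} splits into {q0,q4,q7} and {q8,q10} and {q11,q12}.
Refine {q11,q12} on symbol p: members go to different blocks, giving {q11} and {q12}.
The partition is now stable with 7 blocks: {q5,q6} | {q0,q4,q7} | {q2,q9} | {q3} | {q8,q10} | {q11} | {q12}.
State q9 belongs to the block {q2,q9}, which has 2 states.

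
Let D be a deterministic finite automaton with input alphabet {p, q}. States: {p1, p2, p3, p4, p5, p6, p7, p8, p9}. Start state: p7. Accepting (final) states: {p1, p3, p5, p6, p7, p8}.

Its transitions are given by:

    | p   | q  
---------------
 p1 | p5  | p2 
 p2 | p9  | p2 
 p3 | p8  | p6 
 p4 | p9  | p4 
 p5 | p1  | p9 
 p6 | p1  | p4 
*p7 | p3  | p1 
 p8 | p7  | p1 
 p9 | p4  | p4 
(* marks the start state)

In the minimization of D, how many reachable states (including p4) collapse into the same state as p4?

3

Start with accepting vs non-accepting: {p1,p3,p5,p6,p7,p8} | {p2,p4,p9}.
On input q, block {p1,p3,p5,p6,p7,p8} splits into {p1,p5,p6} and {p3,p7,p8}.
The partition is now stable with 3 blocks: {p1,p5,p6} | {p2,p4,p9} | {p3,p7,p8}.
State p4 belongs to the block {p2,p4,p9}, which has 3 states.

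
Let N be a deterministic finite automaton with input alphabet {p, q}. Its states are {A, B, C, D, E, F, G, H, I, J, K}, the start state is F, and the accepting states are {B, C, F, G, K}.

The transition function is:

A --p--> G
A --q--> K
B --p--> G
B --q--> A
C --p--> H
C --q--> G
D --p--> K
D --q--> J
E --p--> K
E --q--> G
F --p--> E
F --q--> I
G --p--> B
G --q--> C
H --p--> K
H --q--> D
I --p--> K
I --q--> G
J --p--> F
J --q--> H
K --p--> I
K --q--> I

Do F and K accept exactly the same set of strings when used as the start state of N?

All states are reachable from the start state.
Start with accepting vs non-accepting: {B,C,F,G,K} | {A,D,E,H,I,J}.
Refine {B,C,F,G,K} on symbol p: members go to different blocks, giving {C,F,K} and {B,G}.
Split {C,F,K} by δ(·,q) → {F,K} and {C}.
On input p, block {A,D,E,H,I,J} splits into {D,E,H,I,J} and {A}.
Split {D,E,H,I,J} by δ(·,q) → {D,H,J} and {E,I}.
Refine {B,G} on symbol q: members go to different blocks, giving {B} and {G}.
Stable partition: {F,K} | {D,H,J} | {B} | {C} | {A} | {E,I} | {G} — 7 equivalence classes.
F and K lie in the same block of the stable partition, so they are equivalent — no string distinguishes them.

Yes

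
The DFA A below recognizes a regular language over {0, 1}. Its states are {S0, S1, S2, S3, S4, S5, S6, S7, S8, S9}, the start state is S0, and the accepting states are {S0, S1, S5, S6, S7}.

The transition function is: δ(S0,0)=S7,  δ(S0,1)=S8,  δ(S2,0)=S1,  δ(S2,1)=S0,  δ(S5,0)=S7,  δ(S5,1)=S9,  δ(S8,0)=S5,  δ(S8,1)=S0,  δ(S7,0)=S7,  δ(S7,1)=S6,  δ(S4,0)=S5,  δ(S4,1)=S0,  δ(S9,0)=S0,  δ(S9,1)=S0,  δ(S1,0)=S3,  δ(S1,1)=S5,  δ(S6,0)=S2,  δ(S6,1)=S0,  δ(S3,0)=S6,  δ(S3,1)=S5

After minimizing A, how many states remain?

5

Reachable states from the start: {S0,S1,S2,S3,S5,S6,S7,S8,S9}. Unreachable: {S4} — drop them.
P0 = {S0,S1,S5,S6,S7} | {S2,S3,S8,S9}.
Refine {S0,S1,S5,S6,S7} on symbol 0: members go to different blocks, giving {S0,S5,S7} and {S1,S6}.
Split {S0,S5,S7} by δ(·,1) → {S0,S5} and {S7}.
Split {S2,S3,S8,S9} by δ(·,0) → {S2,S3} and {S8,S9}.
No further refinement is possible. Final partition (5 blocks): {S0,S5} | {S2,S3} | {S1,S6} | {S7} | {S8,S9}.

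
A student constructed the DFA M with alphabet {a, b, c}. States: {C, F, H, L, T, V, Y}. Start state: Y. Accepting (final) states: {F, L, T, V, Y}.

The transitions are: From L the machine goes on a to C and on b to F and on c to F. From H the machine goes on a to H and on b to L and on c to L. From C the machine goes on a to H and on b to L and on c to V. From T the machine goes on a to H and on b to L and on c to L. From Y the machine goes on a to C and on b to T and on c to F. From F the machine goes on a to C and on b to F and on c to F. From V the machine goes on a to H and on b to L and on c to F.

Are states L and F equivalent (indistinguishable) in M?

Yes

Every state is reachable, so we keep all 7.
Initial partition by acceptance: {F,L,T,V,Y} | {C,H}.
The partition is now stable with 2 blocks: {F,L,T,V,Y} | {C,H}.
L and F lie in the same block of the stable partition, so they are equivalent — no string distinguishes them.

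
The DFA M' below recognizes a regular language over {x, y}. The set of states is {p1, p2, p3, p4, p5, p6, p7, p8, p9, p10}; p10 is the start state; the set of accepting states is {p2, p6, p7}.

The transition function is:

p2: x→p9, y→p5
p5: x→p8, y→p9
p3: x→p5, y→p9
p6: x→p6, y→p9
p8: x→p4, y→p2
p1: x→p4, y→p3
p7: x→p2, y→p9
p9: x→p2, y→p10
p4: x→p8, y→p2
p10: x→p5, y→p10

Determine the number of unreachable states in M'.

Starting at p10 and following transitions, the reachable set is {p2, p4, p5, p8, p9, p10}. That leaves p1, p3, p6, p7 unreachable — 4 in total.

4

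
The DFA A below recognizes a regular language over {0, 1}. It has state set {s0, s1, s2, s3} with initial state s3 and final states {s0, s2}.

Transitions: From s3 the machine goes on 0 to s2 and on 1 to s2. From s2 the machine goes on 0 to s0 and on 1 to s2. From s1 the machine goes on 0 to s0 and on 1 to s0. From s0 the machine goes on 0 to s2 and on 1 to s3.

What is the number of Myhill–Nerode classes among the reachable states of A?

3

Reachable states from the start: {s0,s2,s3}. Unreachable: {s1} — drop them.
Initial partition by acceptance: {s0,s2} | {s3}.
Refine {s0,s2} on symbol 1: members go to different blocks, giving {s0} and {s2}.
No further refinement is possible. Final partition (3 blocks): {s0} | {s3} | {s2}.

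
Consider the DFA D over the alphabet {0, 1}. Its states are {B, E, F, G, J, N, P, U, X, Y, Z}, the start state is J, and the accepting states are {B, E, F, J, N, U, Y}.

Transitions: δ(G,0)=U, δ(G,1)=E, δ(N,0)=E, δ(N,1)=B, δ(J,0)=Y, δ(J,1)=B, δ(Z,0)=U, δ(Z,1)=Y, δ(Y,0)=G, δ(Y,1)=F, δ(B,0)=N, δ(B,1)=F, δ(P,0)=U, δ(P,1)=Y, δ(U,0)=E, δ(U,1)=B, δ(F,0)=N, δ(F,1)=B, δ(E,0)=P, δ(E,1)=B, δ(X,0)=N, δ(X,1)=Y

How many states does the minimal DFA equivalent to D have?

First remove the unreachable states {X,Z}; 9 states remain.
P0 = {B,E,F,J,N,U,Y} | {G,P}.
On input 0, block {B,E,F,J,N,U,Y} splits into {B,F,J,N,U} and {E,Y}.
Refine {B,F,J,N,U} on symbol 0: members go to different blocks, giving {J,N,U} and {B,F}.
The partition is now stable with 4 blocks: {J,N,U} | {G,P} | {E,Y} | {B,F}.

4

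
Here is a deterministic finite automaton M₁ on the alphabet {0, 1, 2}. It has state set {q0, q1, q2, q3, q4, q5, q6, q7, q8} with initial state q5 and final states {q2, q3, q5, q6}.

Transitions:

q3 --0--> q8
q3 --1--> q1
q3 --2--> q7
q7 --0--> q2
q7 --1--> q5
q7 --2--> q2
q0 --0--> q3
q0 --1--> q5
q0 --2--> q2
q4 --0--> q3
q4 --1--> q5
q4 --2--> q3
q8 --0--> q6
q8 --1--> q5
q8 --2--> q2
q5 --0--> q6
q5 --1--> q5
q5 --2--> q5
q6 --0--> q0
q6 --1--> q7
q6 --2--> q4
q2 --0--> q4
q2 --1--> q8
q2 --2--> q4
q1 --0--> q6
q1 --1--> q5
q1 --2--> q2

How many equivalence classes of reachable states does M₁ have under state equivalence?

All states are reachable from the start state.
Start with accepting vs non-accepting: {q2,q3,q5,q6} | {q0,q1,q4,q7,q8}.
Split {q2,q3,q5,q6} by δ(·,0) → {q2,q3,q6} and {q5}.
The partition is now stable with 3 blocks: {q2,q3,q6} | {q0,q1,q4,q7,q8} | {q5}.

3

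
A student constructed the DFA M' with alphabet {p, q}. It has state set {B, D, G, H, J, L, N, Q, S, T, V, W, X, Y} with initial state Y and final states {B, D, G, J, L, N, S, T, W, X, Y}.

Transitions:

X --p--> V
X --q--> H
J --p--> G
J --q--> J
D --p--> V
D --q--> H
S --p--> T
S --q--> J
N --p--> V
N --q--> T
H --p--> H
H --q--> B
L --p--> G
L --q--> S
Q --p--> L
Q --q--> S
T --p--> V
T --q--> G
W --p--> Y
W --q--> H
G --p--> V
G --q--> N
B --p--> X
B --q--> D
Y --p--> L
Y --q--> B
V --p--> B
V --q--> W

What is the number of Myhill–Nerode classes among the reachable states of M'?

8

First remove the unreachable states {Q}; 13 states remain.
Initial partition by acceptance: {B,D,G,J,L,N,S,T,W,X,Y} | {H,V}.
Refine {B,D,G,J,L,N,S,T,W,X,Y} on symbol p: members go to different blocks, giving {B,J,L,S,W,Y} and {D,G,N,T,X}.
On input p, block {B,J,L,S,W,Y} splits into {B,J,L,S} and {W,Y}.
On input q, block {B,J,L,S} splits into {J,L,S} and {B}.
Refine {H,V} on symbol p: members go to different blocks, giving {H} and {V}.
On input q, block {D,G,N,T,X} splits into {G,N,T} and {D,X}.
Refine {W,Y} on symbol p: members go to different blocks, giving {W} and {Y}.
No further refinement is possible. Final partition (8 blocks): {J,L,S} | {H} | {G,N,T} | {W} | {B} | {V} | {D,X} | {Y}.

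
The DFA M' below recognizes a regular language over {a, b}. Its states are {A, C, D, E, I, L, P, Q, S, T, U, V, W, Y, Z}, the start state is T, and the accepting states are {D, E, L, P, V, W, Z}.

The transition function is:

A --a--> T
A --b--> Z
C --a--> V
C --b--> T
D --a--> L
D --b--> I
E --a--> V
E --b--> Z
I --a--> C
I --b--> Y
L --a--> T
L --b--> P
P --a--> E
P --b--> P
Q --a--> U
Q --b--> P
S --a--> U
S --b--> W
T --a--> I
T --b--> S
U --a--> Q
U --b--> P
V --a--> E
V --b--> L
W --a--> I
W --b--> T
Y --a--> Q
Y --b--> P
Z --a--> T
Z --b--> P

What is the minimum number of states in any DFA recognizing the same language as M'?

Reachable states from the start: {C,E,I,L,P,Q,S,T,U,V,W,Y,Z}. Unreachable: {A,D} — drop them.
Initial partition by acceptance: {E,L,P,V,W,Z} | {C,I,Q,S,T,U,Y}.
Split {E,L,P,V,W,Z} by δ(·,a) → {E,P,V} and {L,W,Z}.
Refine {E,P,V} on symbol b: members go to different blocks, giving {E,V} and {P}.
On input a, block {C,I,Q,S,T,U,Y} splits into {I,Q,S,T,U,Y} and {C}.
Refine {I,Q,S,T,U,Y} on symbol a: members go to different blocks, giving {Q,S,T,U,Y} and {I}.
On input a, block {Q,S,T,U,Y} splits into {Q,S,U,Y} and {T}.
Split {Q,S,U,Y} by δ(·,b) → {Q,U,Y} and {S}.
On input a, block {L,W,Z} splits into {L,Z} and {W}.
The partition is now stable with 9 blocks: {E,V} | {Q,U,Y} | {L,Z} | {P} | {C} | {I} | {T} | {S} | {W}.

9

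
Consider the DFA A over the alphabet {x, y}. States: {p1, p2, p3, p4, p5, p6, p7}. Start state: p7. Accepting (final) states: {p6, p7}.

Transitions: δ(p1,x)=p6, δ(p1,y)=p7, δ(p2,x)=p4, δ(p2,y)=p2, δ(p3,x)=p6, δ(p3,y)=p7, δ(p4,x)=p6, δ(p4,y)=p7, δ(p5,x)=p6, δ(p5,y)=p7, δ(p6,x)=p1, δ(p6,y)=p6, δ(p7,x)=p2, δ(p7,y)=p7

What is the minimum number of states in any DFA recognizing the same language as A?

4

Reachable states from the start: {p1,p2,p4,p6,p7}. Unreachable: {p3,p5} — drop them.
Start with accepting vs non-accepting: {p6,p7} | {p1,p2,p4}.
On input x, block {p1,p2,p4} splits into {p1,p4} and {p2}.
Refine {p6,p7} on symbol x: members go to different blocks, giving {p6} and {p7}.
The partition is now stable with 4 blocks: {p6} | {p1,p4} | {p2} | {p7}.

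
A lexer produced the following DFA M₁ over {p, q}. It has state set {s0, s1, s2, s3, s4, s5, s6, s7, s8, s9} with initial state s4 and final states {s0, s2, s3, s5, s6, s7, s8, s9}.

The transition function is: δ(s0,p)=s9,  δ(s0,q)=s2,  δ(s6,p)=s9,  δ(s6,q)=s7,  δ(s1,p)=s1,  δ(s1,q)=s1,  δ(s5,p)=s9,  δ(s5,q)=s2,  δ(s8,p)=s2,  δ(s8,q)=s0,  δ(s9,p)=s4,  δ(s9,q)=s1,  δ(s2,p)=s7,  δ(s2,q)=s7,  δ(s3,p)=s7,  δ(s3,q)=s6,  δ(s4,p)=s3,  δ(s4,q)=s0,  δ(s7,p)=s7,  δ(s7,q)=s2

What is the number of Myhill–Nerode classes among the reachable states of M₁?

First remove the unreachable states {s5,s8}; 8 states remain.
P0 = {s0,s2,s3,s6,s7,s9} | {s1,s4}.
Split {s0,s2,s3,s6,s7,s9} by δ(·,p) → {s0,s2,s3,s6,s7} and {s9}.
Split {s0,s2,s3,s6,s7} by δ(·,p) → {s2,s3,s7} and {s0,s6}.
On input q, block {s2,s3,s7} splits into {s2,s7} and {s3}.
Split {s1,s4} by δ(·,p) → {s1} and {s4}.
Stable partition: {s2,s7} | {s1} | {s9} | {s0,s6} | {s3} | {s4} — 6 equivalence classes.

6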